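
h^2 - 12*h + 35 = (h - 7)*(h - 5)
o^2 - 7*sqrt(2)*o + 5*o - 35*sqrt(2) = (o + 5)*(o - 7*sqrt(2))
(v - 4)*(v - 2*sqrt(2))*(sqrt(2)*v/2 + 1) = sqrt(2)*v^3/2 - 2*sqrt(2)*v^2 - v^2 - 2*sqrt(2)*v + 4*v + 8*sqrt(2)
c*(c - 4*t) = c^2 - 4*c*t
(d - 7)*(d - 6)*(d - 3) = d^3 - 16*d^2 + 81*d - 126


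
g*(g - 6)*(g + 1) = g^3 - 5*g^2 - 6*g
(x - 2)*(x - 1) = x^2 - 3*x + 2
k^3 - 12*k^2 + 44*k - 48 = (k - 6)*(k - 4)*(k - 2)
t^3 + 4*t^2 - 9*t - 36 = (t - 3)*(t + 3)*(t + 4)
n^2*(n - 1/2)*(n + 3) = n^4 + 5*n^3/2 - 3*n^2/2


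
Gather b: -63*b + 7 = 7 - 63*b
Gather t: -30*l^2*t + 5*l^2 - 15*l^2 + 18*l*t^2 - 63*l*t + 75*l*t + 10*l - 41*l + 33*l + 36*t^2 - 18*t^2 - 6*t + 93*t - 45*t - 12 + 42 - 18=-10*l^2 + 2*l + t^2*(18*l + 18) + t*(-30*l^2 + 12*l + 42) + 12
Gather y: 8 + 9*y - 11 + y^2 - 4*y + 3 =y^2 + 5*y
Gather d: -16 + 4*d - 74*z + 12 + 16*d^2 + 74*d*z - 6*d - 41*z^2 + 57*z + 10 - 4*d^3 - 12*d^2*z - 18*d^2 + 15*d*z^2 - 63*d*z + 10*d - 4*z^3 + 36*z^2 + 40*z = -4*d^3 + d^2*(-12*z - 2) + d*(15*z^2 + 11*z + 8) - 4*z^3 - 5*z^2 + 23*z + 6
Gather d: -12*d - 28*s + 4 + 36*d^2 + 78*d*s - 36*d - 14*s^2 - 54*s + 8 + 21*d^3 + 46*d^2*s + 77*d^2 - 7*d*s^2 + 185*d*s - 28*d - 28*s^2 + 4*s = 21*d^3 + d^2*(46*s + 113) + d*(-7*s^2 + 263*s - 76) - 42*s^2 - 78*s + 12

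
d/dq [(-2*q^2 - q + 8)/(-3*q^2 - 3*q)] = (q^2 + 16*q + 8)/(3*q^2*(q^2 + 2*q + 1))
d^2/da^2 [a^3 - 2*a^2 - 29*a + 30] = 6*a - 4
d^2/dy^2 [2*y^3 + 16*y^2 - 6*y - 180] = 12*y + 32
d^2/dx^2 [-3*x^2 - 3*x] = -6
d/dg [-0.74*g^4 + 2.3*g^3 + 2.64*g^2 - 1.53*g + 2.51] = -2.96*g^3 + 6.9*g^2 + 5.28*g - 1.53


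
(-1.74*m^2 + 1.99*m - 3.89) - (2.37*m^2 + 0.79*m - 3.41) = -4.11*m^2 + 1.2*m - 0.48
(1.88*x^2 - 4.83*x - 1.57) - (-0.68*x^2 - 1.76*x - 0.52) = 2.56*x^2 - 3.07*x - 1.05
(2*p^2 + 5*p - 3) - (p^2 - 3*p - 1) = p^2 + 8*p - 2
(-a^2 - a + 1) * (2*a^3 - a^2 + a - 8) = -2*a^5 - a^4 + 2*a^3 + 6*a^2 + 9*a - 8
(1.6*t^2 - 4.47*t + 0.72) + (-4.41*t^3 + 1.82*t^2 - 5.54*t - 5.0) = -4.41*t^3 + 3.42*t^2 - 10.01*t - 4.28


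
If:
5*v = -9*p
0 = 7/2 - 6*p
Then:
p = 7/12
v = -21/20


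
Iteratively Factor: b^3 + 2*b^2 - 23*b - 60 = (b - 5)*(b^2 + 7*b + 12) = (b - 5)*(b + 3)*(b + 4)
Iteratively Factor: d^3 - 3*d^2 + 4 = (d - 2)*(d^2 - d - 2) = (d - 2)^2*(d + 1)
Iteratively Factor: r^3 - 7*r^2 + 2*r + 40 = (r - 4)*(r^2 - 3*r - 10) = (r - 5)*(r - 4)*(r + 2)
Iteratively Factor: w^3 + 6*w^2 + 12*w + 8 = (w + 2)*(w^2 + 4*w + 4) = (w + 2)^2*(w + 2)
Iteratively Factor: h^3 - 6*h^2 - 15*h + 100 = (h + 4)*(h^2 - 10*h + 25) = (h - 5)*(h + 4)*(h - 5)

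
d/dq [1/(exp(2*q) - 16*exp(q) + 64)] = 2*(8 - exp(q))*exp(q)/(exp(2*q) - 16*exp(q) + 64)^2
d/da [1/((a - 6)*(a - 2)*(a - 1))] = (-(a - 6)*(a - 2) - (a - 6)*(a - 1) - (a - 2)*(a - 1))/((a - 6)^2*(a - 2)^2*(a - 1)^2)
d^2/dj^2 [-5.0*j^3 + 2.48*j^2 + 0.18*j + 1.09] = 4.96 - 30.0*j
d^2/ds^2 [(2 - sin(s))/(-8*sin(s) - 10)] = 13*(4*sin(s)^2 - 5*sin(s) - 8)/(2*(4*sin(s) + 5)^3)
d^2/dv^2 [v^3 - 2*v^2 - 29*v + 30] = 6*v - 4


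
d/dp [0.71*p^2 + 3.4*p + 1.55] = 1.42*p + 3.4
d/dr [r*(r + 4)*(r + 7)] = 3*r^2 + 22*r + 28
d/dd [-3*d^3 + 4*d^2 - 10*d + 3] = -9*d^2 + 8*d - 10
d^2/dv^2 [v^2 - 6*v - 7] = 2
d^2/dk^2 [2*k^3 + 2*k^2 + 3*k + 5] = 12*k + 4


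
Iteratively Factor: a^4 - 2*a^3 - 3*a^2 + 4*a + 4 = (a - 2)*(a^3 - 3*a - 2) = (a - 2)*(a + 1)*(a^2 - a - 2) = (a - 2)*(a + 1)^2*(a - 2)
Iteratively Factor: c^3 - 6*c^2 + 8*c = (c)*(c^2 - 6*c + 8) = c*(c - 2)*(c - 4)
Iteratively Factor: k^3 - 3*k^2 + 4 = (k + 1)*(k^2 - 4*k + 4) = (k - 2)*(k + 1)*(k - 2)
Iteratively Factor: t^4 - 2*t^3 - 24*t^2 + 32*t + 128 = (t + 2)*(t^3 - 4*t^2 - 16*t + 64) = (t + 2)*(t + 4)*(t^2 - 8*t + 16) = (t - 4)*(t + 2)*(t + 4)*(t - 4)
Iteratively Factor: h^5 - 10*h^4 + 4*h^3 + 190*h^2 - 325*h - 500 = (h - 5)*(h^4 - 5*h^3 - 21*h^2 + 85*h + 100) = (h - 5)^2*(h^3 - 21*h - 20) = (h - 5)^2*(h + 1)*(h^2 - h - 20) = (h - 5)^3*(h + 1)*(h + 4)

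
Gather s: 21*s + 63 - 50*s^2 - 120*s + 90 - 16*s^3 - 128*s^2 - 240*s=-16*s^3 - 178*s^2 - 339*s + 153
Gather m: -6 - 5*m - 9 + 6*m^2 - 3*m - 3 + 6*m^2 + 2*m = 12*m^2 - 6*m - 18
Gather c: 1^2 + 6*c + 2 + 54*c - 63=60*c - 60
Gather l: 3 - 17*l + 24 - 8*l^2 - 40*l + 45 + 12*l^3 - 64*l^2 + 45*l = 12*l^3 - 72*l^2 - 12*l + 72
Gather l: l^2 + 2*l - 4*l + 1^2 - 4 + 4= l^2 - 2*l + 1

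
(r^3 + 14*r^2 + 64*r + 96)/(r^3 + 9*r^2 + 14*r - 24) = (r + 4)/(r - 1)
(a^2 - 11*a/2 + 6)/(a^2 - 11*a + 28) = (a - 3/2)/(a - 7)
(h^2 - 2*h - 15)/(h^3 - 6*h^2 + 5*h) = (h + 3)/(h*(h - 1))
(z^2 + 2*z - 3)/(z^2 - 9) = (z - 1)/(z - 3)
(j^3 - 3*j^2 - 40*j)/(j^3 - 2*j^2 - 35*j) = (j - 8)/(j - 7)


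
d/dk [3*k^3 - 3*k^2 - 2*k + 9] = 9*k^2 - 6*k - 2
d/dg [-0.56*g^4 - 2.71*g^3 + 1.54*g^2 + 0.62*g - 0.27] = -2.24*g^3 - 8.13*g^2 + 3.08*g + 0.62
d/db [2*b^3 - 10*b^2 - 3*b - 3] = 6*b^2 - 20*b - 3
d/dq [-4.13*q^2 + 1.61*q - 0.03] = 1.61 - 8.26*q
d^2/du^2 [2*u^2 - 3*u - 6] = 4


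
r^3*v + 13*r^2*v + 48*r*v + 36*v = (r + 6)^2*(r*v + v)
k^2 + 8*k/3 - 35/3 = (k - 7/3)*(k + 5)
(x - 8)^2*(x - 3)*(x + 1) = x^4 - 18*x^3 + 93*x^2 - 80*x - 192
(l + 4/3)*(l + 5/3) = l^2 + 3*l + 20/9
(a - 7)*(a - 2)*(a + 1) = a^3 - 8*a^2 + 5*a + 14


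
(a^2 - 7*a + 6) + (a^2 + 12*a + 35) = 2*a^2 + 5*a + 41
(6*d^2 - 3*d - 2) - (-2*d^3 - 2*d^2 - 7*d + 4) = 2*d^3 + 8*d^2 + 4*d - 6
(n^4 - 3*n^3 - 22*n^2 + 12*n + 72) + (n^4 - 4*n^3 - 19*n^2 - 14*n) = 2*n^4 - 7*n^3 - 41*n^2 - 2*n + 72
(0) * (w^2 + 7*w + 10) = 0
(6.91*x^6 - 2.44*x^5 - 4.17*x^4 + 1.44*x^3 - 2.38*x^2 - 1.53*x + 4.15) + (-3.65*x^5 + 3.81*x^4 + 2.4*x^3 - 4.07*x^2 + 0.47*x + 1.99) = 6.91*x^6 - 6.09*x^5 - 0.36*x^4 + 3.84*x^3 - 6.45*x^2 - 1.06*x + 6.14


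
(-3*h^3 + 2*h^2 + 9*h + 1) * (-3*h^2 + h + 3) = 9*h^5 - 9*h^4 - 34*h^3 + 12*h^2 + 28*h + 3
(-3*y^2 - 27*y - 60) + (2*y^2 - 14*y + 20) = -y^2 - 41*y - 40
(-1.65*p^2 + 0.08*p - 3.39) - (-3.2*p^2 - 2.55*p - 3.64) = 1.55*p^2 + 2.63*p + 0.25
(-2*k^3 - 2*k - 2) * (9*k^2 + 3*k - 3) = -18*k^5 - 6*k^4 - 12*k^3 - 24*k^2 + 6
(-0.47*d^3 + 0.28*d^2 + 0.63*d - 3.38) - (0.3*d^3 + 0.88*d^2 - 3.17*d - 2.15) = -0.77*d^3 - 0.6*d^2 + 3.8*d - 1.23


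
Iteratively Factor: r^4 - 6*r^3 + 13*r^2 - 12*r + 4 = (r - 1)*(r^3 - 5*r^2 + 8*r - 4) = (r - 2)*(r - 1)*(r^2 - 3*r + 2) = (r - 2)^2*(r - 1)*(r - 1)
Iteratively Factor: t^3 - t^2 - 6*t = (t)*(t^2 - t - 6) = t*(t + 2)*(t - 3)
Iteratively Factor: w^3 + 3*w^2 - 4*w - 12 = (w + 2)*(w^2 + w - 6) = (w + 2)*(w + 3)*(w - 2)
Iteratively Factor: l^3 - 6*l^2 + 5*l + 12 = (l + 1)*(l^2 - 7*l + 12) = (l - 4)*(l + 1)*(l - 3)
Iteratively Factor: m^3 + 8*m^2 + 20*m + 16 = (m + 4)*(m^2 + 4*m + 4) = (m + 2)*(m + 4)*(m + 2)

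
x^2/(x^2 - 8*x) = x/(x - 8)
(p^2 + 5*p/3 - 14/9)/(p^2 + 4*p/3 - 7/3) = (p - 2/3)/(p - 1)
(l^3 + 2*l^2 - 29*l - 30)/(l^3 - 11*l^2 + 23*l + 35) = (l + 6)/(l - 7)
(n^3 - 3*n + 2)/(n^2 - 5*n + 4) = (n^2 + n - 2)/(n - 4)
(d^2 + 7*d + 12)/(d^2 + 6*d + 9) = (d + 4)/(d + 3)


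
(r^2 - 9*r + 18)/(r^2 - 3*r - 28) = (-r^2 + 9*r - 18)/(-r^2 + 3*r + 28)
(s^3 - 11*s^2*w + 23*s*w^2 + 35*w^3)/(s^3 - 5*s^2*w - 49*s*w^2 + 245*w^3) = (s + w)/(s + 7*w)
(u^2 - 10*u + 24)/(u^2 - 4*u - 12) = (u - 4)/(u + 2)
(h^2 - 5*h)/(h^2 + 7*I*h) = (h - 5)/(h + 7*I)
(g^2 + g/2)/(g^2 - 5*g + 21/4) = 2*g*(2*g + 1)/(4*g^2 - 20*g + 21)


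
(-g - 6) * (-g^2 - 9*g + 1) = g^3 + 15*g^2 + 53*g - 6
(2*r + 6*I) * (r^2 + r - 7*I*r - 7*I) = 2*r^3 + 2*r^2 - 8*I*r^2 + 42*r - 8*I*r + 42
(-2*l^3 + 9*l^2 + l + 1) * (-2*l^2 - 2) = 4*l^5 - 18*l^4 + 2*l^3 - 20*l^2 - 2*l - 2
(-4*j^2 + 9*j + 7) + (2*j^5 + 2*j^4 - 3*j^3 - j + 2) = 2*j^5 + 2*j^4 - 3*j^3 - 4*j^2 + 8*j + 9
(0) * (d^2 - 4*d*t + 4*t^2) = 0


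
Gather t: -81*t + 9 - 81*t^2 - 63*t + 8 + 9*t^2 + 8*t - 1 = -72*t^2 - 136*t + 16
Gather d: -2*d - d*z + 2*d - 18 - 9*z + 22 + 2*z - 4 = -d*z - 7*z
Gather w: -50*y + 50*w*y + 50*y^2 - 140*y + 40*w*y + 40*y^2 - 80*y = 90*w*y + 90*y^2 - 270*y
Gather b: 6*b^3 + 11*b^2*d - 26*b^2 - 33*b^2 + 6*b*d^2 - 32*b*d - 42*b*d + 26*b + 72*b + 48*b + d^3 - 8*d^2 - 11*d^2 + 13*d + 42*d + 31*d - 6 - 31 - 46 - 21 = 6*b^3 + b^2*(11*d - 59) + b*(6*d^2 - 74*d + 146) + d^3 - 19*d^2 + 86*d - 104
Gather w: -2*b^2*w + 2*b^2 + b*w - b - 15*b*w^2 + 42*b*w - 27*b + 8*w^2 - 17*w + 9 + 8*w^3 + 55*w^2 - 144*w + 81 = 2*b^2 - 28*b + 8*w^3 + w^2*(63 - 15*b) + w*(-2*b^2 + 43*b - 161) + 90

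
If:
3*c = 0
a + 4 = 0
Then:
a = -4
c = 0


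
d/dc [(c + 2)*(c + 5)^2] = 3*(c + 3)*(c + 5)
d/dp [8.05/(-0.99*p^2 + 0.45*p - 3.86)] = (15.939*p - 3.6225)/(0.99*p^2 - 0.45*p + 3.86)^2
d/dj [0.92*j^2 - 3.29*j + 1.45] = 1.84*j - 3.29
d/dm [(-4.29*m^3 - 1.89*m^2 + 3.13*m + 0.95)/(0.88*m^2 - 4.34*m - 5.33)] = (-3.7752*m^4 + 37.2372*m^3 + 74.0453*m^2 + 18.4754*m - 12.5599)/(0.7744*m^4 - 7.6384*m^3 + 9.4548*m^2 + 46.2644*m + 28.4089)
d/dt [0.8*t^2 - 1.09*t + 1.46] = 1.6*t - 1.09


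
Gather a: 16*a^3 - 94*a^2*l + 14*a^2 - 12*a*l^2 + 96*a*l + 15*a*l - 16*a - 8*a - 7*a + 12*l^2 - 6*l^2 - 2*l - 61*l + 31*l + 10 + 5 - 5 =16*a^3 + a^2*(14 - 94*l) + a*(-12*l^2 + 111*l - 31) + 6*l^2 - 32*l + 10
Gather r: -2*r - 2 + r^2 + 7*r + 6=r^2 + 5*r + 4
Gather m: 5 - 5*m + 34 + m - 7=32 - 4*m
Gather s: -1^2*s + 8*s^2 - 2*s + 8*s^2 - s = 16*s^2 - 4*s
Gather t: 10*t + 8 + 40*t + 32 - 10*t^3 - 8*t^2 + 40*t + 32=-10*t^3 - 8*t^2 + 90*t + 72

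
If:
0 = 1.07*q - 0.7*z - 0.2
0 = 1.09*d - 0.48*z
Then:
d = 0.440366972477064*z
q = 0.654205607476635*z + 0.186915887850467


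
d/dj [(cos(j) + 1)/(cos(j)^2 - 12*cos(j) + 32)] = (cos(j)^2 + 2*cos(j) - 44)*sin(j)/(cos(j)^2 - 12*cos(j) + 32)^2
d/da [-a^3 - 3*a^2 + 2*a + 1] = -3*a^2 - 6*a + 2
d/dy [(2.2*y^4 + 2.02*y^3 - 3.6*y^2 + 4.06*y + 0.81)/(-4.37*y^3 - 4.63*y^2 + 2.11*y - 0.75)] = (-9.614*y^6 - 20.372*y^5 - 11.1586*y^4 + 37.4088*y^3 + 17.2759*y^2 + 12.9006*y - 4.7541)/(19.0969*y^6 + 40.4662*y^5 + 2.9955*y^4 - 12.9836*y^3 + 11.3971*y^2 - 3.165*y + 0.5625)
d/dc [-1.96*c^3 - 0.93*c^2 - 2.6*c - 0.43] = -5.88*c^2 - 1.86*c - 2.6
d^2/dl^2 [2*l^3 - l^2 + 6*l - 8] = 12*l - 2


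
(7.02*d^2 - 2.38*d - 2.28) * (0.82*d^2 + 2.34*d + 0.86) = 5.7564*d^4 + 14.4752*d^3 - 1.4016*d^2 - 7.382*d - 1.9608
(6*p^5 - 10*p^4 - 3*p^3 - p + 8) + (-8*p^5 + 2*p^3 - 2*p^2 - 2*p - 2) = -2*p^5 - 10*p^4 - p^3 - 2*p^2 - 3*p + 6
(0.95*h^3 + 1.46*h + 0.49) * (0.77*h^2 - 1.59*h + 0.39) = 0.7315*h^5 - 1.5105*h^4 + 1.4947*h^3 - 1.9441*h^2 - 0.2097*h + 0.1911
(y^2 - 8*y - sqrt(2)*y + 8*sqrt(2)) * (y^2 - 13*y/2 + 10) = y^4 - 29*y^3/2 - sqrt(2)*y^3 + 29*sqrt(2)*y^2/2 + 62*y^2 - 62*sqrt(2)*y - 80*y + 80*sqrt(2)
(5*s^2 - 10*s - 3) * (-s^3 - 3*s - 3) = -5*s^5 + 10*s^4 - 12*s^3 + 15*s^2 + 39*s + 9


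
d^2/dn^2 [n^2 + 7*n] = 2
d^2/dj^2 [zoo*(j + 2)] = 0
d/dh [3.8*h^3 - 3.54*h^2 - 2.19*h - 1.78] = 11.4*h^2 - 7.08*h - 2.19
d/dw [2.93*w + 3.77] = 2.93000000000000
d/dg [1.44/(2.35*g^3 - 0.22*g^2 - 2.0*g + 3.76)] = (-10.152*g^2 + 0.6336*g + 2.88)/(2.35*g^3 - 0.22*g^2 - 2.0*g + 3.76)^2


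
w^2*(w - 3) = w^3 - 3*w^2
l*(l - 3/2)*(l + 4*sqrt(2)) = l^3 - 3*l^2/2 + 4*sqrt(2)*l^2 - 6*sqrt(2)*l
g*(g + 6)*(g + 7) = g^3 + 13*g^2 + 42*g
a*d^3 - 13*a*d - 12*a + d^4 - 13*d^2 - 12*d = (a + d)*(d - 4)*(d + 1)*(d + 3)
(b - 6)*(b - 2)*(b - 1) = b^3 - 9*b^2 + 20*b - 12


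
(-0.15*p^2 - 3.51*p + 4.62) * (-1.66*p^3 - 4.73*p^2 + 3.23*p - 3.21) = 0.249*p^5 + 6.5361*p^4 + 8.4486*p^3 - 32.7084*p^2 + 26.1897*p - 14.8302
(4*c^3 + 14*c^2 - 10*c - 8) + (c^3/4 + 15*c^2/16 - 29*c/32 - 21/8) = 17*c^3/4 + 239*c^2/16 - 349*c/32 - 85/8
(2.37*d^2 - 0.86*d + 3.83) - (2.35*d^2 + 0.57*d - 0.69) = 0.02*d^2 - 1.43*d + 4.52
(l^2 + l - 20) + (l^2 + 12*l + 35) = 2*l^2 + 13*l + 15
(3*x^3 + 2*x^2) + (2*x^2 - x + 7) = 3*x^3 + 4*x^2 - x + 7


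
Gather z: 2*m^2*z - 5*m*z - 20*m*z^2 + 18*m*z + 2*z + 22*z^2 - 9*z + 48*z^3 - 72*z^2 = 48*z^3 + z^2*(-20*m - 50) + z*(2*m^2 + 13*m - 7)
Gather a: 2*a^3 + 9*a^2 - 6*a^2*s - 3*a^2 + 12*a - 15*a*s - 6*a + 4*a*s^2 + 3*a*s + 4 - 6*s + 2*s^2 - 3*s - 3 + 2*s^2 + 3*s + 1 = 2*a^3 + a^2*(6 - 6*s) + a*(4*s^2 - 12*s + 6) + 4*s^2 - 6*s + 2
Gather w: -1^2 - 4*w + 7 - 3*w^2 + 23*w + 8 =-3*w^2 + 19*w + 14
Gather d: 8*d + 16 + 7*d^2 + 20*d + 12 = 7*d^2 + 28*d + 28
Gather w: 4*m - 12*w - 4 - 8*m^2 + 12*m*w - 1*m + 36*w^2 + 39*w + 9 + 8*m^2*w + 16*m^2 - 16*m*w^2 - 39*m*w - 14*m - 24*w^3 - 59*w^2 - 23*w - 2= 8*m^2 - 11*m - 24*w^3 + w^2*(-16*m - 23) + w*(8*m^2 - 27*m + 4) + 3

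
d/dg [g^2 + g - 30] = 2*g + 1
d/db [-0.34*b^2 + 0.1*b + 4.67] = 0.1 - 0.68*b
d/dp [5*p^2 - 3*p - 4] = 10*p - 3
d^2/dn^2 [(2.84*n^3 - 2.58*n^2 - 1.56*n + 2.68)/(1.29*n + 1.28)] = (9.452088*n^3 + 28.136448*n^2 + 27.918336*n + 5.617176)/(2.146689*n^3 + 6.390144*n^2 + 6.340608*n + 2.097152)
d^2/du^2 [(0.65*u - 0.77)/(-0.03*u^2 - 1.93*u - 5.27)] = (-(0.06*u + 1.93)*(0.12*u + 3.86)*(0.65*u - 0.77) + (0.117*u + 2.4628)*(0.03*u^2 + 1.93*u + 5.27))/(0.03*u^2 + 1.93*u + 5.27)^3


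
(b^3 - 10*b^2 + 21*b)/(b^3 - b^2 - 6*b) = (b - 7)/(b + 2)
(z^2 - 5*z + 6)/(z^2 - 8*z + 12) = (z - 3)/(z - 6)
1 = 1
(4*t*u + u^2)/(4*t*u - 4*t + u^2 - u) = u/(u - 1)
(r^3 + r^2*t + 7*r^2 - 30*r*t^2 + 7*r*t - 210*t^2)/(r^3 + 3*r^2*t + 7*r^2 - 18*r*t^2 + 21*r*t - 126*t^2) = (r - 5*t)/(r - 3*t)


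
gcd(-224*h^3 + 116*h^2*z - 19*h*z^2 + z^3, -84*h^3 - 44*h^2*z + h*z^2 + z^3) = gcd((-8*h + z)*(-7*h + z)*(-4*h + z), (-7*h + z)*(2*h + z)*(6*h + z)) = -7*h + z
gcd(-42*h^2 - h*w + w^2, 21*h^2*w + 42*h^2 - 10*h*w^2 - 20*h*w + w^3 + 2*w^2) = -7*h + w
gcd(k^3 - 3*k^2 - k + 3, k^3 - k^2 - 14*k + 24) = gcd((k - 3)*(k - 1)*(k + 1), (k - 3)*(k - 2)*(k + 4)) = k - 3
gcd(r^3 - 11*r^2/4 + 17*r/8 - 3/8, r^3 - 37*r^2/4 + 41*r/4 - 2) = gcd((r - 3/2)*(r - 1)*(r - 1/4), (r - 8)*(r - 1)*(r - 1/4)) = r^2 - 5*r/4 + 1/4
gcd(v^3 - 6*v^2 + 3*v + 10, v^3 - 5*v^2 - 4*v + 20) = v^2 - 7*v + 10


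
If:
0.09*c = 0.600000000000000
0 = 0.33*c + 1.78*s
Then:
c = 6.67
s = -1.24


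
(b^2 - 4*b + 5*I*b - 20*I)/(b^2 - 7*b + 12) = (b + 5*I)/(b - 3)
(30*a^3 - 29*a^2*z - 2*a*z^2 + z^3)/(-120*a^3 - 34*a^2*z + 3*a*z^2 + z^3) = (-a + z)/(4*a + z)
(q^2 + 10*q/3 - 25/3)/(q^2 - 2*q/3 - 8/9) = 3*(-3*q^2 - 10*q + 25)/(-9*q^2 + 6*q + 8)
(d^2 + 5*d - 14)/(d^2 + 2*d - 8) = (d + 7)/(d + 4)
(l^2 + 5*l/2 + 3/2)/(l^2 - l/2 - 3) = (l + 1)/(l - 2)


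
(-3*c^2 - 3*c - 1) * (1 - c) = 3*c^3 - 2*c - 1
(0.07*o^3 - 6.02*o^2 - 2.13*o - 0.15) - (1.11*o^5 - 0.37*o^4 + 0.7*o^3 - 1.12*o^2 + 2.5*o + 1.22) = -1.11*o^5 + 0.37*o^4 - 0.63*o^3 - 4.9*o^2 - 4.63*o - 1.37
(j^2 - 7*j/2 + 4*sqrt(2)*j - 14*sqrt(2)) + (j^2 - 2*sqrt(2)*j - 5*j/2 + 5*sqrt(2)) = 2*j^2 - 6*j + 2*sqrt(2)*j - 9*sqrt(2)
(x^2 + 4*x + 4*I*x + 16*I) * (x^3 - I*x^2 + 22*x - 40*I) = x^5 + 4*x^4 + 3*I*x^4 + 26*x^3 + 12*I*x^3 + 104*x^2 + 48*I*x^2 + 160*x + 192*I*x + 640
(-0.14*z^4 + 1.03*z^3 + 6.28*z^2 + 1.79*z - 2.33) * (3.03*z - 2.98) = -0.4242*z^5 + 3.5381*z^4 + 15.959*z^3 - 13.2907*z^2 - 12.3941*z + 6.9434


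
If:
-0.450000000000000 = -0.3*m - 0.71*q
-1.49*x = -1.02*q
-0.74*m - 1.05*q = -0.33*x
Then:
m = -1.33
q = 1.20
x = 0.82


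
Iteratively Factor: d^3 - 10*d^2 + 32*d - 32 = (d - 4)*(d^2 - 6*d + 8) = (d - 4)^2*(d - 2)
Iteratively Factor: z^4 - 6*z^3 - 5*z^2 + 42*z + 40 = (z + 2)*(z^3 - 8*z^2 + 11*z + 20) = (z - 4)*(z + 2)*(z^2 - 4*z - 5) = (z - 5)*(z - 4)*(z + 2)*(z + 1)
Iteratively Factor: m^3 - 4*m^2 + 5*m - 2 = (m - 1)*(m^2 - 3*m + 2) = (m - 1)^2*(m - 2)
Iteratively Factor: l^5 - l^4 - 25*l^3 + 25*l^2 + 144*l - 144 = (l - 3)*(l^4 + 2*l^3 - 19*l^2 - 32*l + 48) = (l - 3)*(l + 3)*(l^3 - l^2 - 16*l + 16) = (l - 4)*(l - 3)*(l + 3)*(l^2 + 3*l - 4) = (l - 4)*(l - 3)*(l + 3)*(l + 4)*(l - 1)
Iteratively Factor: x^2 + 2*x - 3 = (x - 1)*(x + 3)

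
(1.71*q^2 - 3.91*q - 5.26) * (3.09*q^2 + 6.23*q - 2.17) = 5.2839*q^4 - 1.4286*q^3 - 44.3234*q^2 - 24.2851*q + 11.4142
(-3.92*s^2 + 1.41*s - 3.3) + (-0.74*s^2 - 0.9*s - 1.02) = -4.66*s^2 + 0.51*s - 4.32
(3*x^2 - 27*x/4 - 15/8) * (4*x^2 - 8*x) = 12*x^4 - 51*x^3 + 93*x^2/2 + 15*x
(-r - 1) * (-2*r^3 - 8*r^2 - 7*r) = 2*r^4 + 10*r^3 + 15*r^2 + 7*r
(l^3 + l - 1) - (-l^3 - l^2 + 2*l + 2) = 2*l^3 + l^2 - l - 3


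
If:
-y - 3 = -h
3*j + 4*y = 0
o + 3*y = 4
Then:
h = y + 3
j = -4*y/3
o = 4 - 3*y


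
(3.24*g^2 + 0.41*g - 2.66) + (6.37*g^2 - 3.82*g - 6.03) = 9.61*g^2 - 3.41*g - 8.69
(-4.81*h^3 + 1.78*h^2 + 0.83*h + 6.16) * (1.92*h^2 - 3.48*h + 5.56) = -9.2352*h^5 + 20.1564*h^4 - 31.3444*h^3 + 18.8356*h^2 - 16.822*h + 34.2496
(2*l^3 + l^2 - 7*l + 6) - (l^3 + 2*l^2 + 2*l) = l^3 - l^2 - 9*l + 6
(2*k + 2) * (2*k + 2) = 4*k^2 + 8*k + 4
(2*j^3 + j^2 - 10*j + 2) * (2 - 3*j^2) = -6*j^5 - 3*j^4 + 34*j^3 - 4*j^2 - 20*j + 4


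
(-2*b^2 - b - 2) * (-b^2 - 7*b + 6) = 2*b^4 + 15*b^3 - 3*b^2 + 8*b - 12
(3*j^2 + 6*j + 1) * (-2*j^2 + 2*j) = -6*j^4 - 6*j^3 + 10*j^2 + 2*j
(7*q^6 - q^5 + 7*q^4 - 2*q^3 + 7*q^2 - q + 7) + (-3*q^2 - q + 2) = 7*q^6 - q^5 + 7*q^4 - 2*q^3 + 4*q^2 - 2*q + 9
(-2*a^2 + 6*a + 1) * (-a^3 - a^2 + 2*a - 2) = 2*a^5 - 4*a^4 - 11*a^3 + 15*a^2 - 10*a - 2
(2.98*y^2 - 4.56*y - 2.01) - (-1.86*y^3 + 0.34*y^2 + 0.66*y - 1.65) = 1.86*y^3 + 2.64*y^2 - 5.22*y - 0.36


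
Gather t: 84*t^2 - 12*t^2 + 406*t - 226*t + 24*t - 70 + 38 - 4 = 72*t^2 + 204*t - 36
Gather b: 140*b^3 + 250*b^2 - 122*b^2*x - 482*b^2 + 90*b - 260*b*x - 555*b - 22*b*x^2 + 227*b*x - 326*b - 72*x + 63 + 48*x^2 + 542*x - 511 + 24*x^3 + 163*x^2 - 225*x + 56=140*b^3 + b^2*(-122*x - 232) + b*(-22*x^2 - 33*x - 791) + 24*x^3 + 211*x^2 + 245*x - 392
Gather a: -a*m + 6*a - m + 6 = a*(6 - m) - m + 6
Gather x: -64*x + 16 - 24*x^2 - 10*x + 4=-24*x^2 - 74*x + 20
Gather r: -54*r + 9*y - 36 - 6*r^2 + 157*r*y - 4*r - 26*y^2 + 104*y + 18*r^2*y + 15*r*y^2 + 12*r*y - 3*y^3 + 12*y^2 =r^2*(18*y - 6) + r*(15*y^2 + 169*y - 58) - 3*y^3 - 14*y^2 + 113*y - 36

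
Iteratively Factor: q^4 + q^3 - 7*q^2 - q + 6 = (q - 2)*(q^3 + 3*q^2 - q - 3) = (q - 2)*(q + 3)*(q^2 - 1) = (q - 2)*(q - 1)*(q + 3)*(q + 1)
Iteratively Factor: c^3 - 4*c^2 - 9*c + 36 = (c + 3)*(c^2 - 7*c + 12) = (c - 4)*(c + 3)*(c - 3)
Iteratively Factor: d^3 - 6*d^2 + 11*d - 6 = (d - 3)*(d^2 - 3*d + 2) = (d - 3)*(d - 2)*(d - 1)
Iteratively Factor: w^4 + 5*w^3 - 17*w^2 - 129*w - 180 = (w + 3)*(w^3 + 2*w^2 - 23*w - 60) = (w + 3)^2*(w^2 - w - 20) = (w + 3)^2*(w + 4)*(w - 5)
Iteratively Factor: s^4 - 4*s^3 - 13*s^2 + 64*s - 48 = (s - 3)*(s^3 - s^2 - 16*s + 16) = (s - 3)*(s - 1)*(s^2 - 16) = (s - 3)*(s - 1)*(s + 4)*(s - 4)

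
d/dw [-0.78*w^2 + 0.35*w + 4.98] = 0.35 - 1.56*w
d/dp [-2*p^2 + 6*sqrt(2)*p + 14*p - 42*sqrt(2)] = -4*p + 6*sqrt(2) + 14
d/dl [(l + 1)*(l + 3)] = 2*l + 4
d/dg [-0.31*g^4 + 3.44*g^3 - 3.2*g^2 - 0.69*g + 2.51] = -1.24*g^3 + 10.32*g^2 - 6.4*g - 0.69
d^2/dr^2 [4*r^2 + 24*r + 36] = 8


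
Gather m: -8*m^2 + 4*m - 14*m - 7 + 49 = -8*m^2 - 10*m + 42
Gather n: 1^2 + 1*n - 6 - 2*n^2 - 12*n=-2*n^2 - 11*n - 5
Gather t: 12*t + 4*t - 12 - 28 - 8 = 16*t - 48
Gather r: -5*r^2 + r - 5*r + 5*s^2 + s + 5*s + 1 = -5*r^2 - 4*r + 5*s^2 + 6*s + 1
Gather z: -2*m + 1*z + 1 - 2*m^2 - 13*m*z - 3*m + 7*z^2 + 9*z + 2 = -2*m^2 - 5*m + 7*z^2 + z*(10 - 13*m) + 3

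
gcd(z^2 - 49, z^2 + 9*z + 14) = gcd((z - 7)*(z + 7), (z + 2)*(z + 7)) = z + 7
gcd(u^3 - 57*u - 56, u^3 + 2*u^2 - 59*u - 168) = u^2 - u - 56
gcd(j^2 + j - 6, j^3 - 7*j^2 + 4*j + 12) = j - 2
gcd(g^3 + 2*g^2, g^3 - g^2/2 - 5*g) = g^2 + 2*g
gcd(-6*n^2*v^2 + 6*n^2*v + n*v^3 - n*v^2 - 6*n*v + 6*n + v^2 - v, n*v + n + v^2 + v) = 1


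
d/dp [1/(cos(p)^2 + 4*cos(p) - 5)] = 2*(cos(p) + 2)*sin(p)/(cos(p)^2 + 4*cos(p) - 5)^2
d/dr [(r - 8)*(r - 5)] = 2*r - 13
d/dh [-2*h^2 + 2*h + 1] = 2 - 4*h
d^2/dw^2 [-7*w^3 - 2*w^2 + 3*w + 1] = -42*w - 4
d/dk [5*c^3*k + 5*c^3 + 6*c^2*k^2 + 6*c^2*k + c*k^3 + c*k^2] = c*(5*c^2 + 12*c*k + 6*c + 3*k^2 + 2*k)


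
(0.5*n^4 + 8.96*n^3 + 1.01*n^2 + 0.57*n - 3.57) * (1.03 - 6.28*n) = -3.14*n^5 - 55.7538*n^4 + 2.886*n^3 - 2.5393*n^2 + 23.0067*n - 3.6771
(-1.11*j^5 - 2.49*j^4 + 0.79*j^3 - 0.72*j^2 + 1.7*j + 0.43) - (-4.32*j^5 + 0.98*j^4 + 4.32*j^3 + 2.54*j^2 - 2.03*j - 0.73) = 3.21*j^5 - 3.47*j^4 - 3.53*j^3 - 3.26*j^2 + 3.73*j + 1.16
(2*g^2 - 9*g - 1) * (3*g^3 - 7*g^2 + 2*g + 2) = 6*g^5 - 41*g^4 + 64*g^3 - 7*g^2 - 20*g - 2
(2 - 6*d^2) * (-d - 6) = 6*d^3 + 36*d^2 - 2*d - 12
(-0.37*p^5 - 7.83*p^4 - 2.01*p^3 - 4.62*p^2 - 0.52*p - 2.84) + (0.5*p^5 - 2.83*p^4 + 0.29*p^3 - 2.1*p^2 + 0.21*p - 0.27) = 0.13*p^5 - 10.66*p^4 - 1.72*p^3 - 6.72*p^2 - 0.31*p - 3.11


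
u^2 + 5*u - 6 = (u - 1)*(u + 6)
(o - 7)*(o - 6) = o^2 - 13*o + 42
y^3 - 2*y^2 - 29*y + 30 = (y - 6)*(y - 1)*(y + 5)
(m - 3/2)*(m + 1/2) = m^2 - m - 3/4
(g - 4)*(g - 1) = g^2 - 5*g + 4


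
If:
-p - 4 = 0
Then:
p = -4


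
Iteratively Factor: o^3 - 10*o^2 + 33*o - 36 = (o - 3)*(o^2 - 7*o + 12) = (o - 4)*(o - 3)*(o - 3)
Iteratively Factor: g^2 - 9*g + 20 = (g - 5)*(g - 4)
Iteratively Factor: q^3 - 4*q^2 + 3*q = (q)*(q^2 - 4*q + 3) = q*(q - 3)*(q - 1)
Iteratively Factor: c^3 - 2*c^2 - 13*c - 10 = (c + 1)*(c^2 - 3*c - 10) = (c + 1)*(c + 2)*(c - 5)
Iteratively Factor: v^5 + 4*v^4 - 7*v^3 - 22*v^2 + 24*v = (v + 3)*(v^4 + v^3 - 10*v^2 + 8*v) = (v - 1)*(v + 3)*(v^3 + 2*v^2 - 8*v) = v*(v - 1)*(v + 3)*(v^2 + 2*v - 8) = v*(v - 1)*(v + 3)*(v + 4)*(v - 2)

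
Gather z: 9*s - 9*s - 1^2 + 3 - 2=0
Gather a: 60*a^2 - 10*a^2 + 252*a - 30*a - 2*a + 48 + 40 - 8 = 50*a^2 + 220*a + 80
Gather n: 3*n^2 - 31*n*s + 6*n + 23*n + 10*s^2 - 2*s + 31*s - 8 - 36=3*n^2 + n*(29 - 31*s) + 10*s^2 + 29*s - 44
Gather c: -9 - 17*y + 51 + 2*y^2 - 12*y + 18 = 2*y^2 - 29*y + 60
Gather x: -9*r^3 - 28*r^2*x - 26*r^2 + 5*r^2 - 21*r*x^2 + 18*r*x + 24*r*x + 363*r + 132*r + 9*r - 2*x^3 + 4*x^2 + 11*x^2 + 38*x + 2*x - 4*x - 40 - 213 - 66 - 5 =-9*r^3 - 21*r^2 + 504*r - 2*x^3 + x^2*(15 - 21*r) + x*(-28*r^2 + 42*r + 36) - 324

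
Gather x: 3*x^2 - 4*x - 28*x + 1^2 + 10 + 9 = 3*x^2 - 32*x + 20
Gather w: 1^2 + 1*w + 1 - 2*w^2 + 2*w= -2*w^2 + 3*w + 2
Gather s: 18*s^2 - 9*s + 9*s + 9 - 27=18*s^2 - 18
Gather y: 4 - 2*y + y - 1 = 3 - y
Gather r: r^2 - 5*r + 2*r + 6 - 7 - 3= r^2 - 3*r - 4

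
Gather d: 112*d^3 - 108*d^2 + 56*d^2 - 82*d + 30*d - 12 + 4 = 112*d^3 - 52*d^2 - 52*d - 8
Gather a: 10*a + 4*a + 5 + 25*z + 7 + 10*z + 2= 14*a + 35*z + 14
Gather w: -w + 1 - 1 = -w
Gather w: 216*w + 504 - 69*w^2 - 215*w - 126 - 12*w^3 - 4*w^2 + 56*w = -12*w^3 - 73*w^2 + 57*w + 378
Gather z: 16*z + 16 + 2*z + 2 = 18*z + 18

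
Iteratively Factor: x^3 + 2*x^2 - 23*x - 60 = (x + 4)*(x^2 - 2*x - 15) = (x - 5)*(x + 4)*(x + 3)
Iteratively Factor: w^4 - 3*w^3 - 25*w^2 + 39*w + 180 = (w - 5)*(w^3 + 2*w^2 - 15*w - 36) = (w - 5)*(w + 3)*(w^2 - w - 12) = (w - 5)*(w + 3)^2*(w - 4)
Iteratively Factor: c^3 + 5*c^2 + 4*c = (c)*(c^2 + 5*c + 4) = c*(c + 4)*(c + 1)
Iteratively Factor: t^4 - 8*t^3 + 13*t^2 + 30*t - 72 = (t - 3)*(t^3 - 5*t^2 - 2*t + 24) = (t - 4)*(t - 3)*(t^2 - t - 6) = (t - 4)*(t - 3)^2*(t + 2)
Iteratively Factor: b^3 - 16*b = (b + 4)*(b^2 - 4*b) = (b - 4)*(b + 4)*(b)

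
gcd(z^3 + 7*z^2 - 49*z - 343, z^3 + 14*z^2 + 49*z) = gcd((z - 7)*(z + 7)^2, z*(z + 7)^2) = z^2 + 14*z + 49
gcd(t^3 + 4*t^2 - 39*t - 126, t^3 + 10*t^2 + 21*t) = t^2 + 10*t + 21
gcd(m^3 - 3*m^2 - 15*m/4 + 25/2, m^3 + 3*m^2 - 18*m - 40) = m + 2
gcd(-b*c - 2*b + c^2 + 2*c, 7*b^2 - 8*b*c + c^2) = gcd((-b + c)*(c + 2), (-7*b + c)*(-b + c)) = b - c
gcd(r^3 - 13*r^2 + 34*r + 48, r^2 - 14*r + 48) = r^2 - 14*r + 48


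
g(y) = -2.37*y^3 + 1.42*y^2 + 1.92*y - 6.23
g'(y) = -7.11*y^2 + 2.84*y + 1.92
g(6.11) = -482.08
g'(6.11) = -246.16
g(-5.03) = 321.65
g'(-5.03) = -192.25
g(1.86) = -13.00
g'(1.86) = -17.40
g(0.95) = -5.16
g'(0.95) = -1.80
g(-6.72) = 764.20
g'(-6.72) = -338.24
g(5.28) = -305.36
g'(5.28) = -181.30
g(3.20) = -63.21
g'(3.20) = -61.80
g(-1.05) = -3.94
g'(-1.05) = -8.90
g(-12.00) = 4270.57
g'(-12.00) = -1056.00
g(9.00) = -1601.66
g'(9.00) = -548.43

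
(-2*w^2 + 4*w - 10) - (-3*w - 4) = -2*w^2 + 7*w - 6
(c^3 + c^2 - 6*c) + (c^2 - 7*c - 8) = c^3 + 2*c^2 - 13*c - 8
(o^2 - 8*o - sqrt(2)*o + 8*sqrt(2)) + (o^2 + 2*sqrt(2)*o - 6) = 2*o^2 - 8*o + sqrt(2)*o - 6 + 8*sqrt(2)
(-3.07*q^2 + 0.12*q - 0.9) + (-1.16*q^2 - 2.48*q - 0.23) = -4.23*q^2 - 2.36*q - 1.13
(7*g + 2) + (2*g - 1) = 9*g + 1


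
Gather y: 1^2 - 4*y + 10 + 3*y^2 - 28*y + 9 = 3*y^2 - 32*y + 20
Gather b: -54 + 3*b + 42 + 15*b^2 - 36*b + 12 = 15*b^2 - 33*b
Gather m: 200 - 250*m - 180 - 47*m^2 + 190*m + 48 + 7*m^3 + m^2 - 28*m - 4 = 7*m^3 - 46*m^2 - 88*m + 64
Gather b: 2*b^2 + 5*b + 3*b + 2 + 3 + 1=2*b^2 + 8*b + 6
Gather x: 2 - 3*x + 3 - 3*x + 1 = 6 - 6*x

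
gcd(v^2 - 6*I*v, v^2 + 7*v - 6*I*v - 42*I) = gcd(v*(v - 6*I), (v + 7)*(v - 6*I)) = v - 6*I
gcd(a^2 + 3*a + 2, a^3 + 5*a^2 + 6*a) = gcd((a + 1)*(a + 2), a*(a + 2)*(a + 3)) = a + 2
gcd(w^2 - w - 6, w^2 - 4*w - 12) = w + 2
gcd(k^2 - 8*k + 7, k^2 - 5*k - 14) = k - 7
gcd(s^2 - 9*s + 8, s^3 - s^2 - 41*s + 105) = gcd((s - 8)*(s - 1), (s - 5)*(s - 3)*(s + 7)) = 1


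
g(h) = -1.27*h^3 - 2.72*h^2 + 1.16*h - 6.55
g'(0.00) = 1.16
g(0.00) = -6.55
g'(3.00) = -49.45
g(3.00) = -61.84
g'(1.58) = -16.95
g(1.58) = -16.52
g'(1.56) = -16.60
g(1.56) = -16.18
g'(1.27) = -11.89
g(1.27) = -12.07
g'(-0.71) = 3.10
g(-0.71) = -8.29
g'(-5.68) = -90.86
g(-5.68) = 131.84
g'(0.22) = -0.22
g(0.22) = -6.44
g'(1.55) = -16.43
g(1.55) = -16.02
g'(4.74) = -110.23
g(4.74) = -197.41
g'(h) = -3.81*h^2 - 5.44*h + 1.16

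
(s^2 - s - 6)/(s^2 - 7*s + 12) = (s + 2)/(s - 4)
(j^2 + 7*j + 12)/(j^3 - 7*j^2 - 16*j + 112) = (j + 3)/(j^2 - 11*j + 28)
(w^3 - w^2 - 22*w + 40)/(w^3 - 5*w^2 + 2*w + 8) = (w + 5)/(w + 1)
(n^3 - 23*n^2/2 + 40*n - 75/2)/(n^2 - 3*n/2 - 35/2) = (2*n^2 - 13*n + 15)/(2*n + 7)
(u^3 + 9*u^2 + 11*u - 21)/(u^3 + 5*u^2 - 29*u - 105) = (u - 1)/(u - 5)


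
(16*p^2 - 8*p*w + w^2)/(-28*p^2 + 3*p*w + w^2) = (-4*p + w)/(7*p + w)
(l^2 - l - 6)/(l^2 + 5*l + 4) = (l^2 - l - 6)/(l^2 + 5*l + 4)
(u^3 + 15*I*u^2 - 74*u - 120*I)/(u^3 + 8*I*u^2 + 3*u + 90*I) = (u + 4*I)/(u - 3*I)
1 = 1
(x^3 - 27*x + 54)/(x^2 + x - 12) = (x^2 + 3*x - 18)/(x + 4)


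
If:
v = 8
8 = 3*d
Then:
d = 8/3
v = 8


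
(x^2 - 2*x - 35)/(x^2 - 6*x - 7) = (x + 5)/(x + 1)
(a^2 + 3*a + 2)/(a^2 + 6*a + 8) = (a + 1)/(a + 4)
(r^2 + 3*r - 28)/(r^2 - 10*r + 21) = (r^2 + 3*r - 28)/(r^2 - 10*r + 21)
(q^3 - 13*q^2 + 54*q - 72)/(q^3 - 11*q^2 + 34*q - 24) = (q - 3)/(q - 1)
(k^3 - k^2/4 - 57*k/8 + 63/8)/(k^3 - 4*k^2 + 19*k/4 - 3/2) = (4*k^2 + 5*k - 21)/(2*(2*k^2 - 5*k + 2))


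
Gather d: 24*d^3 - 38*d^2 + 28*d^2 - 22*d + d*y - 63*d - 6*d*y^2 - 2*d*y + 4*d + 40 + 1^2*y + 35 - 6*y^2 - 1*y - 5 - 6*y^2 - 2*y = 24*d^3 - 10*d^2 + d*(-6*y^2 - y - 81) - 12*y^2 - 2*y + 70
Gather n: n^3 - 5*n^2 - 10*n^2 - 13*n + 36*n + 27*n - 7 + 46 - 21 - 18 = n^3 - 15*n^2 + 50*n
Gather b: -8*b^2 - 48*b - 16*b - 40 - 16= -8*b^2 - 64*b - 56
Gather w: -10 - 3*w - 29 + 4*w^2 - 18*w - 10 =4*w^2 - 21*w - 49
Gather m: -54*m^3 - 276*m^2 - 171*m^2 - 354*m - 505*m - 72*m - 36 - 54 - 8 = -54*m^3 - 447*m^2 - 931*m - 98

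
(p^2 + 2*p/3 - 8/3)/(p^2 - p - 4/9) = 3*(p + 2)/(3*p + 1)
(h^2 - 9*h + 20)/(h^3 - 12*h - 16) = (h - 5)/(h^2 + 4*h + 4)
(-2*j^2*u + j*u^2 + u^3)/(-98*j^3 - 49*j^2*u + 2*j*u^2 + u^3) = u*(-j + u)/(-49*j^2 + u^2)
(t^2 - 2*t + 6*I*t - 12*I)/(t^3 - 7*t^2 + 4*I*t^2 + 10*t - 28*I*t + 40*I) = (t + 6*I)/(t^2 + t*(-5 + 4*I) - 20*I)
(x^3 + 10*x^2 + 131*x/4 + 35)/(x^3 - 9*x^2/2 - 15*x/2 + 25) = (x^2 + 15*x/2 + 14)/(x^2 - 7*x + 10)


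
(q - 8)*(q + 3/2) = q^2 - 13*q/2 - 12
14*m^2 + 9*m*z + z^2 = (2*m + z)*(7*m + z)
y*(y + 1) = y^2 + y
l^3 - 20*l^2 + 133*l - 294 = (l - 7)^2*(l - 6)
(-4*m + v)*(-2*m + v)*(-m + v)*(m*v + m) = -8*m^4*v - 8*m^4 + 14*m^3*v^2 + 14*m^3*v - 7*m^2*v^3 - 7*m^2*v^2 + m*v^4 + m*v^3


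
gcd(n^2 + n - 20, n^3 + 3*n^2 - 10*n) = n + 5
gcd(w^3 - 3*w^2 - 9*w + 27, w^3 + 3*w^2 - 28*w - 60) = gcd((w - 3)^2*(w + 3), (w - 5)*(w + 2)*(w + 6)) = 1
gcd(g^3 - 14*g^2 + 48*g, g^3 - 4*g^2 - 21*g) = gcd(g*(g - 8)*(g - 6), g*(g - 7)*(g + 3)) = g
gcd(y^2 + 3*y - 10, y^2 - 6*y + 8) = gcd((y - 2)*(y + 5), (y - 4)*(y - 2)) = y - 2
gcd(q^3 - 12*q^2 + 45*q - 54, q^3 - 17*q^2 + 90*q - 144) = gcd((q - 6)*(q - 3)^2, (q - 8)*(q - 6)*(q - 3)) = q^2 - 9*q + 18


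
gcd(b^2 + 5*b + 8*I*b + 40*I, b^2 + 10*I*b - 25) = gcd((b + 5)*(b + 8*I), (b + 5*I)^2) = 1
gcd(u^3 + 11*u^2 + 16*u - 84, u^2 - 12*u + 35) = 1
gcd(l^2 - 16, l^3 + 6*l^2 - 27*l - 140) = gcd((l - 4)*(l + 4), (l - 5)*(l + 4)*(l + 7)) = l + 4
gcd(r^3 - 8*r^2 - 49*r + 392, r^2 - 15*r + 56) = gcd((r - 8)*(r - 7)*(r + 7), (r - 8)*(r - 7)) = r^2 - 15*r + 56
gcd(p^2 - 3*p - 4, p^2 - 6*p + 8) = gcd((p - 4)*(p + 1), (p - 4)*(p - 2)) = p - 4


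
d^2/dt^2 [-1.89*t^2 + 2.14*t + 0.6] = -3.78000000000000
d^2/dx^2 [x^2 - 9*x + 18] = 2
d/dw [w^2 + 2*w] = 2*w + 2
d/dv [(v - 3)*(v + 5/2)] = 2*v - 1/2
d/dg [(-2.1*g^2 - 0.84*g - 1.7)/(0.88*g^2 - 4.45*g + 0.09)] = (10.0842*g^2 + 2.614*g - 7.6406)/(0.7744*g^4 - 7.832*g^3 + 19.9609*g^2 - 0.801*g + 0.0081)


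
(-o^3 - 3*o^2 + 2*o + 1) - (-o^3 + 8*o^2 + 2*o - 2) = 3 - 11*o^2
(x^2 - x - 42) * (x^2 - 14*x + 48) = x^4 - 15*x^3 + 20*x^2 + 540*x - 2016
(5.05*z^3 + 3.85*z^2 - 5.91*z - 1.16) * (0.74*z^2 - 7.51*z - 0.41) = 3.737*z^5 - 35.0765*z^4 - 35.3574*z^3 + 41.9472*z^2 + 11.1347*z + 0.4756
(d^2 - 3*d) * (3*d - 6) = 3*d^3 - 15*d^2 + 18*d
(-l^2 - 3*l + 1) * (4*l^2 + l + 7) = -4*l^4 - 13*l^3 - 6*l^2 - 20*l + 7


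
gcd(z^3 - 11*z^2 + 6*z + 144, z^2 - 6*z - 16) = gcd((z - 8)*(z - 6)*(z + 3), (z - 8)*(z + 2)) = z - 8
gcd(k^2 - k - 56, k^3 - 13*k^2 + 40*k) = k - 8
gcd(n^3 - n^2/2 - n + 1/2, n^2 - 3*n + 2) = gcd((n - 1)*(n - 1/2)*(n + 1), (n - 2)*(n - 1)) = n - 1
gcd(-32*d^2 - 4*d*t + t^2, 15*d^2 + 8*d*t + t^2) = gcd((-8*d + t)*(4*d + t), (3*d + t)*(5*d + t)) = 1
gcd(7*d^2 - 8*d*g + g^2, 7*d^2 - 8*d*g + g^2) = 7*d^2 - 8*d*g + g^2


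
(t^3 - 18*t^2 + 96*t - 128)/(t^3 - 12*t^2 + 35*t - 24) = (t^2 - 10*t + 16)/(t^2 - 4*t + 3)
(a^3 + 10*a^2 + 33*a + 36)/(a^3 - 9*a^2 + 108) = (a^2 + 7*a + 12)/(a^2 - 12*a + 36)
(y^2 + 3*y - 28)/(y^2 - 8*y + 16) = (y + 7)/(y - 4)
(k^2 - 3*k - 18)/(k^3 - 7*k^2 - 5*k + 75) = (k - 6)/(k^2 - 10*k + 25)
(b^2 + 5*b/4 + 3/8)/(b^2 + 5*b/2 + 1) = (b + 3/4)/(b + 2)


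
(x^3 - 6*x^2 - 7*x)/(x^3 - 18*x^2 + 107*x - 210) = x*(x + 1)/(x^2 - 11*x + 30)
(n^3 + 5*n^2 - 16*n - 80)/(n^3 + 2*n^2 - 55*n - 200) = (n^2 - 16)/(n^2 - 3*n - 40)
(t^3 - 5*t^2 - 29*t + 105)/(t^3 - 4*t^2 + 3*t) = (t^2 - 2*t - 35)/(t*(t - 1))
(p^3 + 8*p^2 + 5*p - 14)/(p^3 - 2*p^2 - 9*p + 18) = (p^3 + 8*p^2 + 5*p - 14)/(p^3 - 2*p^2 - 9*p + 18)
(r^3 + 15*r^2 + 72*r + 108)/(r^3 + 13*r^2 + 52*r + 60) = (r^2 + 9*r + 18)/(r^2 + 7*r + 10)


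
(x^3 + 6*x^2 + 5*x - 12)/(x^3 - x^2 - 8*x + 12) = (x^2 + 3*x - 4)/(x^2 - 4*x + 4)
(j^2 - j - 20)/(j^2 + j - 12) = (j - 5)/(j - 3)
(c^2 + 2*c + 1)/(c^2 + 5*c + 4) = (c + 1)/(c + 4)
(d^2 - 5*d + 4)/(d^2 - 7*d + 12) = (d - 1)/(d - 3)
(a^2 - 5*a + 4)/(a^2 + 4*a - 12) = (a^2 - 5*a + 4)/(a^2 + 4*a - 12)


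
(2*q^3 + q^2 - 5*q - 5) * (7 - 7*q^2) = -14*q^5 - 7*q^4 + 49*q^3 + 42*q^2 - 35*q - 35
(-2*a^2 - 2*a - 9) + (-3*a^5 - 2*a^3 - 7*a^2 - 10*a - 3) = -3*a^5 - 2*a^3 - 9*a^2 - 12*a - 12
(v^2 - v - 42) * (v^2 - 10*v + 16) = v^4 - 11*v^3 - 16*v^2 + 404*v - 672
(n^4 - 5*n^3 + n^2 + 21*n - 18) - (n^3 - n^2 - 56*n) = n^4 - 6*n^3 + 2*n^2 + 77*n - 18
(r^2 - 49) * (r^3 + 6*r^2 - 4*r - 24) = r^5 + 6*r^4 - 53*r^3 - 318*r^2 + 196*r + 1176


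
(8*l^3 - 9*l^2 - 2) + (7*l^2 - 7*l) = 8*l^3 - 2*l^2 - 7*l - 2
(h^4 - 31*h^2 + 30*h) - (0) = h^4 - 31*h^2 + 30*h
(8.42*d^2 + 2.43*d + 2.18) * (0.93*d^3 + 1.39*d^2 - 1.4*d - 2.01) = 7.8306*d^5 + 13.9637*d^4 - 6.3829*d^3 - 17.296*d^2 - 7.9363*d - 4.3818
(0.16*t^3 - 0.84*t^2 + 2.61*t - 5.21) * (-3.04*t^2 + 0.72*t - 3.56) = -0.4864*t^5 + 2.6688*t^4 - 9.1088*t^3 + 20.708*t^2 - 13.0428*t + 18.5476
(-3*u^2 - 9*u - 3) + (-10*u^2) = -13*u^2 - 9*u - 3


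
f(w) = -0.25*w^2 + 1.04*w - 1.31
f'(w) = 1.04 - 0.5*w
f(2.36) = -0.25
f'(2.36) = -0.14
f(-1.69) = -3.78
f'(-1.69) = 1.88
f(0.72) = -0.69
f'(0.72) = 0.68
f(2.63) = -0.30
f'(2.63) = -0.28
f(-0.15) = -1.47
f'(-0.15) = 1.12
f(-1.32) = -3.12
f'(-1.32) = 1.70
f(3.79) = -0.96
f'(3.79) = -0.86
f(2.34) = -0.25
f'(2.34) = -0.13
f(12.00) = -24.83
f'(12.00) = -4.96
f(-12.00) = -49.79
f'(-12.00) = 7.04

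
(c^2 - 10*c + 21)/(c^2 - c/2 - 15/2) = 2*(c - 7)/(2*c + 5)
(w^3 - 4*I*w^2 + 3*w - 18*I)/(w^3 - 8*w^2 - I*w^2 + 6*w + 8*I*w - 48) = (w - 3*I)/(w - 8)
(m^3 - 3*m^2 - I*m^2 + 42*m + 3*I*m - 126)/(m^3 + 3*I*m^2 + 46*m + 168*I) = (m - 3)/(m + 4*I)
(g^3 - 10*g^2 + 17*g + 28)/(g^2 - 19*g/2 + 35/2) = 2*(g^2 - 3*g - 4)/(2*g - 5)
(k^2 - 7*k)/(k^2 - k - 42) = k/(k + 6)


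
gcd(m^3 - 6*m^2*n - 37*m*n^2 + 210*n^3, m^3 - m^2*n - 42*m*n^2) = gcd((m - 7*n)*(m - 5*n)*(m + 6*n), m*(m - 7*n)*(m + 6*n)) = m^2 - m*n - 42*n^2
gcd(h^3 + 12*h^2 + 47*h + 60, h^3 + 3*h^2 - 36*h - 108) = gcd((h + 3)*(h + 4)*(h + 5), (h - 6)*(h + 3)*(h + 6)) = h + 3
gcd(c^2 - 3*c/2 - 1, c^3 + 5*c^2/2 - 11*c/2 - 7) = c - 2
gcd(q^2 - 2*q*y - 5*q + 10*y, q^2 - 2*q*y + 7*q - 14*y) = -q + 2*y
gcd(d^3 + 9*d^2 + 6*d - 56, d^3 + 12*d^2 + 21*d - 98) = d^2 + 5*d - 14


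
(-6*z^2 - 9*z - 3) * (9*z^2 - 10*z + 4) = -54*z^4 - 21*z^3 + 39*z^2 - 6*z - 12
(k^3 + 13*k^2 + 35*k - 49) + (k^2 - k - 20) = k^3 + 14*k^2 + 34*k - 69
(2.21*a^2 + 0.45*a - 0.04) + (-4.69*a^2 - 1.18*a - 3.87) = -2.48*a^2 - 0.73*a - 3.91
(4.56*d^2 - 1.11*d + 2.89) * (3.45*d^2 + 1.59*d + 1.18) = 15.732*d^4 + 3.4209*d^3 + 13.5864*d^2 + 3.2853*d + 3.4102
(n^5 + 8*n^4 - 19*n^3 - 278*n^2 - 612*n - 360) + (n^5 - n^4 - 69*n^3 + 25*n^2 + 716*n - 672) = 2*n^5 + 7*n^4 - 88*n^3 - 253*n^2 + 104*n - 1032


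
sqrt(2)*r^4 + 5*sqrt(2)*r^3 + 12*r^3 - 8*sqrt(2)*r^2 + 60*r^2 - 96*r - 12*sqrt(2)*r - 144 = (r - 2)*(r + 6)*(r + 6*sqrt(2))*(sqrt(2)*r + sqrt(2))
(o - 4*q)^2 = o^2 - 8*o*q + 16*q^2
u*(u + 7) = u^2 + 7*u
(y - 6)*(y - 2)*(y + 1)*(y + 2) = y^4 - 5*y^3 - 10*y^2 + 20*y + 24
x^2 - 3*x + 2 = (x - 2)*(x - 1)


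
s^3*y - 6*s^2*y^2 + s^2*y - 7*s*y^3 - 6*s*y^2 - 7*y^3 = (s - 7*y)*(s + y)*(s*y + y)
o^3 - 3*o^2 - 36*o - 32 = (o - 8)*(o + 1)*(o + 4)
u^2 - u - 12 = (u - 4)*(u + 3)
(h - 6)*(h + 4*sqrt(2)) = h^2 - 6*h + 4*sqrt(2)*h - 24*sqrt(2)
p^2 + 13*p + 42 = (p + 6)*(p + 7)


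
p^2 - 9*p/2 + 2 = (p - 4)*(p - 1/2)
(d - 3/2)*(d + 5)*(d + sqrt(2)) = d^3 + sqrt(2)*d^2 + 7*d^2/2 - 15*d/2 + 7*sqrt(2)*d/2 - 15*sqrt(2)/2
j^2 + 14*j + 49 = (j + 7)^2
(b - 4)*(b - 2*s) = b^2 - 2*b*s - 4*b + 8*s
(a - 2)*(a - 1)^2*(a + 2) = a^4 - 2*a^3 - 3*a^2 + 8*a - 4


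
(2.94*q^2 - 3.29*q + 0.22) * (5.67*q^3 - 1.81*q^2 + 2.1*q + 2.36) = 16.6698*q^5 - 23.9757*q^4 + 13.3763*q^3 - 0.368800000000001*q^2 - 7.3024*q + 0.5192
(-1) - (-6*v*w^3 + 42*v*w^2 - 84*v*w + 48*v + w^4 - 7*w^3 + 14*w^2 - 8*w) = 6*v*w^3 - 42*v*w^2 + 84*v*w - 48*v - w^4 + 7*w^3 - 14*w^2 + 8*w - 1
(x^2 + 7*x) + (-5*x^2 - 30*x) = -4*x^2 - 23*x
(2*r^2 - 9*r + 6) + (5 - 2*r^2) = 11 - 9*r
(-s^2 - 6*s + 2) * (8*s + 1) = -8*s^3 - 49*s^2 + 10*s + 2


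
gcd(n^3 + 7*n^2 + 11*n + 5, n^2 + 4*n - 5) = n + 5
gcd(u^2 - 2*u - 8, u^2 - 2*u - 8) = u^2 - 2*u - 8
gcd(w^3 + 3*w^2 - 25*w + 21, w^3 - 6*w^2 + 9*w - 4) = w - 1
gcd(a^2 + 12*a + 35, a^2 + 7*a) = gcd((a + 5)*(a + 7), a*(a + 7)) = a + 7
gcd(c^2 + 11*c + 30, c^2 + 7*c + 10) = c + 5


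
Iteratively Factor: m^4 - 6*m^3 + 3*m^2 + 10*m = (m - 5)*(m^3 - m^2 - 2*m) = m*(m - 5)*(m^2 - m - 2) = m*(m - 5)*(m + 1)*(m - 2)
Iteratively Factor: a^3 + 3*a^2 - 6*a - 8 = (a + 4)*(a^2 - a - 2) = (a + 1)*(a + 4)*(a - 2)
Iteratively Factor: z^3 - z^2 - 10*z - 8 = (z + 2)*(z^2 - 3*z - 4) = (z - 4)*(z + 2)*(z + 1)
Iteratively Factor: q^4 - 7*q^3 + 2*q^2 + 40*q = (q)*(q^3 - 7*q^2 + 2*q + 40) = q*(q - 4)*(q^2 - 3*q - 10) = q*(q - 4)*(q + 2)*(q - 5)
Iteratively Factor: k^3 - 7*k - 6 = (k + 2)*(k^2 - 2*k - 3) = (k - 3)*(k + 2)*(k + 1)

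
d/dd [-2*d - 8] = -2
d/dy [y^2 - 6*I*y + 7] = 2*y - 6*I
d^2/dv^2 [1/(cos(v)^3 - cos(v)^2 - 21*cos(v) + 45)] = (-9*sin(v)^4 + 145*sin(v)^2 - 325*cos(v)/4 - 43*cos(3*v)/4 - 28)/((cos(v) - 3)^4*(cos(v) + 5)^3)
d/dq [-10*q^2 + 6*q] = 6 - 20*q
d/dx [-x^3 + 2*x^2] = x*(4 - 3*x)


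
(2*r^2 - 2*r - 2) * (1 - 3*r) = -6*r^3 + 8*r^2 + 4*r - 2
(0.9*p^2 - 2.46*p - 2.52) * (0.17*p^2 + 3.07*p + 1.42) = 0.153*p^4 + 2.3448*p^3 - 6.7026*p^2 - 11.2296*p - 3.5784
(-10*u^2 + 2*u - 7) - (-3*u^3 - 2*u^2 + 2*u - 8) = 3*u^3 - 8*u^2 + 1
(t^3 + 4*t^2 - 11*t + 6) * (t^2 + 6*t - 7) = t^5 + 10*t^4 + 6*t^3 - 88*t^2 + 113*t - 42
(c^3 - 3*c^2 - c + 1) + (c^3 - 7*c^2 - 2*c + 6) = 2*c^3 - 10*c^2 - 3*c + 7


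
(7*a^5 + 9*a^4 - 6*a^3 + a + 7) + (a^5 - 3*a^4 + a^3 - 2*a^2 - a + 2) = 8*a^5 + 6*a^4 - 5*a^3 - 2*a^2 + 9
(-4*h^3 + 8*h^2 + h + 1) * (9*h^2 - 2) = -36*h^5 + 72*h^4 + 17*h^3 - 7*h^2 - 2*h - 2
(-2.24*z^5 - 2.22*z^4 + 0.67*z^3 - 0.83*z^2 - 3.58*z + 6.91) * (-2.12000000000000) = 4.7488*z^5 + 4.7064*z^4 - 1.4204*z^3 + 1.7596*z^2 + 7.5896*z - 14.6492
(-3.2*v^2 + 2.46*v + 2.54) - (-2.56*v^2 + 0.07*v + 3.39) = -0.64*v^2 + 2.39*v - 0.85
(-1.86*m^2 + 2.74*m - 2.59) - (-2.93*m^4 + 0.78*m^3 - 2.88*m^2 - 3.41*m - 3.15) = 2.93*m^4 - 0.78*m^3 + 1.02*m^2 + 6.15*m + 0.56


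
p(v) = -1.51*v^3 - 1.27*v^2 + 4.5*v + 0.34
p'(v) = -4.53*v^2 - 2.54*v + 4.5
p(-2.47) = 4.23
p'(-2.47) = -16.86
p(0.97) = 2.13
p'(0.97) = -2.23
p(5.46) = -258.74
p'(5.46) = -144.41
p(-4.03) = 60.41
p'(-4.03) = -58.84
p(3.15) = -45.28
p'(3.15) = -48.45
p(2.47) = -19.05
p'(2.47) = -29.41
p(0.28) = 1.47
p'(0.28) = 3.43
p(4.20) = -115.04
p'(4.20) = -86.08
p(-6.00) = 253.78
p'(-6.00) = -143.34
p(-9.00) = 957.76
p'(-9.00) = -339.57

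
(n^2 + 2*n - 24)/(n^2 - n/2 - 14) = 2*(n + 6)/(2*n + 7)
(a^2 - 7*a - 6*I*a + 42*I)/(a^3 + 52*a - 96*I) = (a - 7)/(a^2 + 6*I*a + 16)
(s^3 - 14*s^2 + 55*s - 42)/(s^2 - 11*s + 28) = (s^2 - 7*s + 6)/(s - 4)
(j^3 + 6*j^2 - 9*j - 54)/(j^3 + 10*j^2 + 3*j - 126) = (j + 3)/(j + 7)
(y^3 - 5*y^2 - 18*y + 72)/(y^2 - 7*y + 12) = (y^2 - 2*y - 24)/(y - 4)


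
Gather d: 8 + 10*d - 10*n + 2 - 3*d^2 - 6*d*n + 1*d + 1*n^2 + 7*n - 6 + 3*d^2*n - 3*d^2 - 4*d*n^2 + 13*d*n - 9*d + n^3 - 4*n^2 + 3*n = d^2*(3*n - 6) + d*(-4*n^2 + 7*n + 2) + n^3 - 3*n^2 + 4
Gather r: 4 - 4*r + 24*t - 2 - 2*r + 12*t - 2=-6*r + 36*t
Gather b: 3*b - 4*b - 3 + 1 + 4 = 2 - b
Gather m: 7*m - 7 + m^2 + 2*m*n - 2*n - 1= m^2 + m*(2*n + 7) - 2*n - 8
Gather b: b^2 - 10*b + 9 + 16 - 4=b^2 - 10*b + 21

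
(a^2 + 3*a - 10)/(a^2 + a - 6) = (a + 5)/(a + 3)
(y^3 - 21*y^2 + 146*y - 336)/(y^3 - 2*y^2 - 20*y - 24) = (y^2 - 15*y + 56)/(y^2 + 4*y + 4)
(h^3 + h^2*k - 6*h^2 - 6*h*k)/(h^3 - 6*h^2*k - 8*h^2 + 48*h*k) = (h^2 + h*k - 6*h - 6*k)/(h^2 - 6*h*k - 8*h + 48*k)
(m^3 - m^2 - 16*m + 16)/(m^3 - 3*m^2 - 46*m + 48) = (m^2 - 16)/(m^2 - 2*m - 48)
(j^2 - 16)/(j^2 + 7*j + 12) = (j - 4)/(j + 3)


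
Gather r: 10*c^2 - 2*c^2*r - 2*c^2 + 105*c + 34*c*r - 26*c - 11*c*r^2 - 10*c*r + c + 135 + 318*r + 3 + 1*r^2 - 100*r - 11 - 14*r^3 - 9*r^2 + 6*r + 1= 8*c^2 + 80*c - 14*r^3 + r^2*(-11*c - 8) + r*(-2*c^2 + 24*c + 224) + 128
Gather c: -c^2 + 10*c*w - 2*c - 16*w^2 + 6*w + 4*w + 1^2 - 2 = -c^2 + c*(10*w - 2) - 16*w^2 + 10*w - 1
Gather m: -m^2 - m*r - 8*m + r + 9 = -m^2 + m*(-r - 8) + r + 9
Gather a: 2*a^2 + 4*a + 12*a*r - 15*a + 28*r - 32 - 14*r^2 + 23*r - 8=2*a^2 + a*(12*r - 11) - 14*r^2 + 51*r - 40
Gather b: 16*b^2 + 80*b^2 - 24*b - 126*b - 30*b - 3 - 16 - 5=96*b^2 - 180*b - 24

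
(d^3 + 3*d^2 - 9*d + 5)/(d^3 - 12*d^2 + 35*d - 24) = (d^2 + 4*d - 5)/(d^2 - 11*d + 24)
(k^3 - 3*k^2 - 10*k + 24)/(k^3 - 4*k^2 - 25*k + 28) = (k^3 - 3*k^2 - 10*k + 24)/(k^3 - 4*k^2 - 25*k + 28)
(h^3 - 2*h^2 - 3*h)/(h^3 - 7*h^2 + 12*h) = (h + 1)/(h - 4)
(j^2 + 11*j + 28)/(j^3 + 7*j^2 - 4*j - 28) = (j + 4)/(j^2 - 4)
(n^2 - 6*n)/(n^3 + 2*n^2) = (n - 6)/(n*(n + 2))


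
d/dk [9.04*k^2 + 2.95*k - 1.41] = 18.08*k + 2.95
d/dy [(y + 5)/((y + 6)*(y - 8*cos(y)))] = (-(y + 5)*(y + 6)*(8*sin(y) + 1) - (y + 5)*(y - 8*cos(y)) + (y + 6)*(y - 8*cos(y)))/((y + 6)^2*(y - 8*cos(y))^2)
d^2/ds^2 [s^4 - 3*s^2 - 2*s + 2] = 12*s^2 - 6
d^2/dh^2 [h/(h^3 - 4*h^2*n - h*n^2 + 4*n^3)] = 2*(h*(-3*h^2 + 8*h*n + n^2)^2 + (-3*h^2 + 8*h*n - h*(3*h - 4*n) + n^2)*(h^3 - 4*h^2*n - h*n^2 + 4*n^3))/(h^3 - 4*h^2*n - h*n^2 + 4*n^3)^3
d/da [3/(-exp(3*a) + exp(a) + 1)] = (9*exp(2*a) - 3)*exp(a)/(-exp(3*a) + exp(a) + 1)^2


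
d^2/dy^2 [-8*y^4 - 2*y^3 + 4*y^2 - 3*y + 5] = -96*y^2 - 12*y + 8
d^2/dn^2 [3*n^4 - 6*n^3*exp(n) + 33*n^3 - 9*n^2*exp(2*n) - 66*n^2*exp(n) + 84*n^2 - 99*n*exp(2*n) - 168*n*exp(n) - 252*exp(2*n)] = -6*n^3*exp(n) - 36*n^2*exp(2*n) - 102*n^2*exp(n) + 36*n^2 - 468*n*exp(2*n) - 468*n*exp(n) + 198*n - 1422*exp(2*n) - 468*exp(n) + 168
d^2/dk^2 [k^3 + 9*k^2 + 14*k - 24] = 6*k + 18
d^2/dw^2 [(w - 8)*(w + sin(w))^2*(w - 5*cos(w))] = (16 - 2*w)*(w + sin(w))*(w - 5*cos(w))*sin(w) + (w + sin(w))^2*(5*w - 40)*cos(w) + (w + sin(w))^2*(10*sin(w) + 2) + 4*(w + sin(w))*(w - 5*cos(w))*(cos(w) + 1) + (w + sin(w))*(4*w - 32)*(5*sin(w) + 1)*(cos(w) + 1) + (w - 5*cos(w))*(2*w - 16)*(cos(w) + 1)^2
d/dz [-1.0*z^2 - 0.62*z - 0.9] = -2.0*z - 0.62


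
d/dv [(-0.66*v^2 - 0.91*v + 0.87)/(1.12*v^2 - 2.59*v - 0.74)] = (2.7286*v^2 - 0.972*v + 2.9267)/(1.2544*v^4 - 5.8016*v^3 + 5.0505*v^2 + 3.8332*v + 0.5476)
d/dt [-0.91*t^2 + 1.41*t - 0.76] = 1.41 - 1.82*t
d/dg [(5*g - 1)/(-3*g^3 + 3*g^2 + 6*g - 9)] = (-5*g^3 + 5*g^2 + 10*g - (5*g - 1)*(-3*g^2 + 2*g + 2) - 15)/(3*(g^3 - g^2 - 2*g + 3)^2)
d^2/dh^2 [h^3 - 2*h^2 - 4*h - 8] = 6*h - 4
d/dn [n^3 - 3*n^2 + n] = 3*n^2 - 6*n + 1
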